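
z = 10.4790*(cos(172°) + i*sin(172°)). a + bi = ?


a = 10.4790*cos(172°) = 10.4790*(-0.99027) = -10.3770
b = 10.4790*sin(172°) = 10.4790*0.13917 = 1.4584

-10.3770 + 1.4584i


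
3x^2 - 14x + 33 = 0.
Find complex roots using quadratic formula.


disc = (-14)^2 - 4*3*33 = 196 - 396 = -200
sqrt(|disc|) = sqrt(200) = 14.1421
Real part = 14/(2*3) = 2.3333
Imag part = 14.1421/(2*3) = 2.3570

2.3333 ± 2.3570i


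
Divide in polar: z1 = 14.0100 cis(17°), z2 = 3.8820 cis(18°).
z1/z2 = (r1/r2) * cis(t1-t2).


r = 14.0100 / 3.8820 = 3.6090
theta = 17° - 18° = -1° = 359° (mod 360)

3.6090 cis(359°)


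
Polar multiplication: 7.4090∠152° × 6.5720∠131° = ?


r = 7.4090 * 6.5720 = 48.6919
theta = 152° + 131° = 283° = 283° (mod 360)

48.6919 cis(283°)


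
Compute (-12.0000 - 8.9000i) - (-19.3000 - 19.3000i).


Real: -12 + 19.3 = 7.3
Imag: -8.9 + 19.3 = 10.4

7.3000 + 10.4000i


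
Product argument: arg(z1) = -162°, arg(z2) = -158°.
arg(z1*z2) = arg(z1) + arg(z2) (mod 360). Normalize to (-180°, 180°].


arg(z1*z2) = -162° - 158° = -320°
Normalized to (-180°, 180°]: 40°

40°


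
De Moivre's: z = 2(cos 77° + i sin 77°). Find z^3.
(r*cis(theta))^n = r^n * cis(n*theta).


r^3 = 2^3 = 8
n*theta = 3*77° = 231° = 231° (mod 360)
a = 8*cos(231°) = -5.0346
b = 8*sin(231°) = -6.2172

8 cis(231°) = -5.0346 - 6.2172i


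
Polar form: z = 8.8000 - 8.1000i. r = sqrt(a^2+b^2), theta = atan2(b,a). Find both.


r = sqrt(77.44+65.61) = sqrt(143.05) = 11.9604
theta = atan2(-8.1, 8.8) = -42.6282 degrees

r = 11.9604, theta = -42.6282 degrees


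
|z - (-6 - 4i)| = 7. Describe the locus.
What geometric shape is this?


|z - z0| = r is a circle with center z0 and radius r.
Center = (-6, -4), radius = 7

Circle with center (-6, -4) and radius 7


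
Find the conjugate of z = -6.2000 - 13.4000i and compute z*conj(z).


z_bar = -6.2000 + 13.4000i
z*z_bar = (-6.2)^2 + (-13.4)^2 = 38.44 + 179.56 = 218

z_bar = -6.2000 + 13.4000i, z*z_bar = 218


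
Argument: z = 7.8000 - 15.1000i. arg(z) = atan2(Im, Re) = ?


Re = 7.8, Im = -15.1
arg = atan2(-15.1, 7.8) = -62.6811 degrees

arg(z) = -62.6811 degrees


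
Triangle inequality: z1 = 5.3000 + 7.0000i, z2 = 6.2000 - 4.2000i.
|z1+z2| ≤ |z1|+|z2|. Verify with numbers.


|z1| = sqrt(5.3^2 + 7^2) = sqrt(77.09) = 8.7801
|z2| = sqrt(6.2^2 + (-4.2)^2) = sqrt(56.08) = 7.4887
z1+z2 = 11.5000 + 2.8000i
|z1+z2| = sqrt(140.09) = 11.8360
|z1|+|z2| = 8.7801 + 7.4887 = 16.2688

|z1+z2| = 11.8360 ≤ |z1|+|z2| = 16.2688 (verified)


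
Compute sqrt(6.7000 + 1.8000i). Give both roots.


|z| = sqrt(44.89+3.24) = 6.9376
sqrt((|z|+a)/2) = sqrt((6.9376+6.7)/2) = sqrt(6.8188) = 2.6113
sqrt((|z|-a)/2) = sqrt((6.9376-6.7)/2) = sqrt(0.1188) = 0.3447

±(2.6113 + 0.3447i) i.e. 2.6113 + 0.3447i and -2.6113 - 0.3447i


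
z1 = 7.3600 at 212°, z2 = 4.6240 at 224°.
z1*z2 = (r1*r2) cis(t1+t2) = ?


r = 7.3600 * 4.6240 = 34.0326
theta = 212° + 224° = 436° = 76° (mod 360)

34.0326 cis(76°)


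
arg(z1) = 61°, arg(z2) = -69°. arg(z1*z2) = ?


arg(z1*z2) = 61° - 69° = -8°
Normalized to (-180°, 180°]: -8°

-8°


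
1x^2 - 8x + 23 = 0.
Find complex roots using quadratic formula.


disc = (-8)^2 - 4*1*23 = 64 - 92 = -28
sqrt(|disc|) = sqrt(28) = 5.2915
Real part = 8/(2*1) = 4.0000
Imag part = 5.2915/(2*1) = 2.6458

4.0000 ± 2.6458i


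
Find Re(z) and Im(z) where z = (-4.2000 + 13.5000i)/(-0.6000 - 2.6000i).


Multiply by conjugate: (-4.2000 + 13.5000i)(-0.6000 + 2.6000i) / ((-0.6)^2 + (-2.6)^2)
Numerator real = -4.2*(-0.6) + 13.5*(-2.6) = -32.58
Numerator imag = 13.5*(-0.6) - (-4.2)*(-2.6) = -19.02
Denominator = 7.12
Re(z) = -32.58/7.12 = -4.5758
Im(z) = -19.02/7.12 = -2.6713

Re(z) = -4.5758, Im(z) = -2.6713


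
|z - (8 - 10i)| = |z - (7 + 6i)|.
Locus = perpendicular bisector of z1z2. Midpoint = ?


Equal distances means the locus is the perpendicular bisector of z1 and z2.
Midpoint = ((8+7)/2, (-10+6)/2) = (7.5000, -2.0000)

Perpendicular bisector through (7.5000, -2.0000)


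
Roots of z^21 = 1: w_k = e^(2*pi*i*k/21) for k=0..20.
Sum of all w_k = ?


The sum of all 21th roots of unity is 0.
Geometric series: (1 - w^21)/(1 - w) = (1-1)/(1-w) = 0 since w^21 = 1, w ≠ 1.
Alternatively: coefficient of z^20 in z^21 - 1 is 0.

0


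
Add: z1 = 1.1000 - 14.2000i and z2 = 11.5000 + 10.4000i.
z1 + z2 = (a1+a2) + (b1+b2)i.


Real: 1.1 + 11.5 = 12.6
Imag: -14.2 + 10.4 = -3.8

12.6000 - 3.8000i


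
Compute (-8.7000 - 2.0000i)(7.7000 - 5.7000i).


Real = -8.7*7.7 - (-2)*(-5.7) = -66.99 - 11.4 = -78.39
Imag = -8.7*(-5.7) + 7.7*(-2) = 49.59 - (15.4) = 34.19

-78.3900 + 34.1900i


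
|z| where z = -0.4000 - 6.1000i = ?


|z| = sqrt((-0.4)^2 + (-6.1)^2) = sqrt(0.16 + 37.21) = sqrt(37.37) = 6.1131

|z| = 6.1131


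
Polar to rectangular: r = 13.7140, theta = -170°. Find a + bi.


a = 13.7140*cos(-170°) = 13.7140*(-0.98481) = -13.5057
b = 13.7140*sin(-170°) = 13.7140*(-0.17365) = -2.3814

-13.5057 - 2.3814i


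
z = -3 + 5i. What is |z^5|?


|z| = sqrt(9+25) = sqrt(34) = 5.8310
|z^5| = |z|^5 = (sqrt(34))^5 = 34^2 * sqrt(34) = 1156*sqrt(34)

|z^5| = 1156*sqrt(34) ≈ 6740.5804


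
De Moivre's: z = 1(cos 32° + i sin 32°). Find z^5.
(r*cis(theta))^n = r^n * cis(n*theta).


r^5 = 1^5 = 1
n*theta = 5*32° = 160° = 160° (mod 360)
a = 1*cos(160°) = -0.9397
b = 1*sin(160°) = 0.3420

1 cis(160°) = -0.9397 + 0.3420i


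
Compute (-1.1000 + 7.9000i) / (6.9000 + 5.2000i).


Conjugate of z2 = 6.9000 - 5.2000i
Numerator: (-1.1000 + 7.9000i)(6.9000 - 5.2000i) = 33.4900 + 60.2300i
Denominator: 6.9^2 + 5.2^2 = 74.65
Result = (33.4900 + 60.2300i)/74.65

0.4486 + 0.8068i


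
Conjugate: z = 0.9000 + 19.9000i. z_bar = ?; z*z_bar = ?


z_bar = 0.9000 - 19.9000i
z*z_bar = 0.9^2 + 19.9^2 = 0.81 + 396.01 = 396.82

z_bar = 0.9000 - 19.9000i, z*z_bar = 396.82


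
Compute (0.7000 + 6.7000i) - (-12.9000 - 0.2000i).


Real: 0.7 + 12.9 = 13.6
Imag: 6.7 + 0.2 = 6.9

13.6000 + 6.9000i


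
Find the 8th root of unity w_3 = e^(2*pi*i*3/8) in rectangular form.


Angle = 360*3/8 = 135°
a = cos(135°) = -0.7071
b = sin(135°) = 0.7071

-0.7071 + 0.7071i


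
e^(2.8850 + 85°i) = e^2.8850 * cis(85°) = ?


e^2.8850 = 17.9036
cos(85°) = 0.087156
sin(85°) = 0.99619
Real = 17.9036*0.087156 = 1.5604
Imag = 17.9036*0.99619 = 17.8354

1.5604 + 17.8354i


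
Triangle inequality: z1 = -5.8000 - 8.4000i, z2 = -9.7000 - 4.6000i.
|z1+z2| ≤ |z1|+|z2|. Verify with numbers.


|z1| = sqrt((-5.8)^2 + (-8.4)^2) = sqrt(104.2) = 10.2078
|z2| = sqrt((-9.7)^2 + (-4.6)^2) = sqrt(115.25) = 10.7355
z1+z2 = -15.5000 - 13.0000i
|z1+z2| = sqrt(409.25) = 20.2299
|z1|+|z2| = 10.2078 + 10.7355 = 20.9433

|z1+z2| = 20.2299 ≤ |z1|+|z2| = 20.9433 (verified)


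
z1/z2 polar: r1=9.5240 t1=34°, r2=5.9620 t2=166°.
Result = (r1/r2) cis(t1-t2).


r = 9.5240 / 5.9620 = 1.5975
theta = 34° - 166° = -132° = 228° (mod 360)

1.5975 cis(228°)


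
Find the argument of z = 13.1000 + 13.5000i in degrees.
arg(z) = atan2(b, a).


Re = 13.1, Im = 13.5
arg = atan2(13.5, 13.1) = 45.8615 degrees

arg(z) = 45.8615 degrees


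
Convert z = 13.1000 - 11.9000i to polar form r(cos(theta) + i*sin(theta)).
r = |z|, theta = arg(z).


r = sqrt(171.61+141.61) = sqrt(313.22) = 17.6980
theta = atan2(-11.9, 13.1) = -42.2519 degrees

r = 17.6980, theta = -42.2519 degrees


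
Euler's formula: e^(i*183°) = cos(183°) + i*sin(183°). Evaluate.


cos(183°) = -0.9986
sin(183°) = -0.0523

e^(i*183°) = -0.9986 - 0.0523i


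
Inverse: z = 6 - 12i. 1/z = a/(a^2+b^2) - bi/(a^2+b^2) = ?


|z|^2 = 36+144 = 180
1/z = (6 + 12i)/180

1/z = 0.0333 + 0.0667i


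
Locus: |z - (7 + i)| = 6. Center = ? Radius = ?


|z - z0| = r is a circle with center z0 and radius r.
Center = (7, 1), radius = 6

Circle with center (7, 1) and radius 6


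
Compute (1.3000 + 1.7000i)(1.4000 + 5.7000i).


Real = 1.3*1.4 - 1.7*5.7 = 1.82 - 9.69 = -7.87
Imag = 1.3*5.7 + 1.4*1.7 = 7.41 + 2.38 = 9.79

-7.8700 + 9.7900i


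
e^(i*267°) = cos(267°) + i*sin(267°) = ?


cos(267°) = -0.0523
sin(267°) = -0.9986

e^(i*267°) = -0.0523 - 0.9986i


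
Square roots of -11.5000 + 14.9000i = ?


|z| = sqrt(132.25+222.01) = 18.8218
sqrt((|z|+a)/2) = sqrt((18.8218+(-11.5))/2) = sqrt(3.6609) = 1.9133
sqrt((|z|-a)/2) = sqrt((18.8218-(-11.5))/2) = sqrt(15.1609) = 3.8937

±(1.9133 + 3.8937i) i.e. 1.9133 + 3.8937i and -1.9133 - 3.8937i


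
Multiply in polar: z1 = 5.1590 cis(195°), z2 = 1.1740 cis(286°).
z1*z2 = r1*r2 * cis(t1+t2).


r = 5.1590 * 1.1740 = 6.0567
theta = 195° + 286° = 481° = 121° (mod 360)

6.0567 cis(121°)


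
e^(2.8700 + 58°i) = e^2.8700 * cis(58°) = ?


e^2.8700 = 17.6370
cos(58°) = 0.52992
sin(58°) = 0.848048
Real = 17.6370*0.52992 = 9.3462
Imag = 17.6370*0.848048 = 14.9570

9.3462 + 14.9570i


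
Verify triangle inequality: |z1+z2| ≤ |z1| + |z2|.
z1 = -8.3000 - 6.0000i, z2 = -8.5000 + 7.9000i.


|z1| = sqrt((-8.3)^2 + (-6)^2) = sqrt(104.89) = 10.2416
|z2| = sqrt((-8.5)^2 + 7.9^2) = sqrt(134.66) = 11.6043
z1+z2 = -16.8000 + 1.9000i
|z1+z2| = sqrt(285.85) = 16.9071
|z1|+|z2| = 10.2416 + 11.6043 = 21.8459

|z1+z2| = 16.9071 ≤ |z1|+|z2| = 21.8459 (verified)


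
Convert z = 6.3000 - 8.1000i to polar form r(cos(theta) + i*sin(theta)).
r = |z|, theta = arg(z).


r = sqrt(39.69+65.61) = sqrt(105.3) = 10.2616
theta = atan2(-8.1, 6.3) = -52.1250 degrees

r = 10.2616, theta = -52.1250 degrees


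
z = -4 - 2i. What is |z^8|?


|z| = sqrt(16+4) = sqrt(20) = 4.4721
|z^8| = |z|^8 = (sqrt(20))^8 = 20^4 = 160000

|z^8| = 160000


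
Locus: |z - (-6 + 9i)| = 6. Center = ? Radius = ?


|z - z0| = r is a circle with center z0 and radius r.
Center = (-6, 9), radius = 6

Circle with center (-6, 9) and radius 6


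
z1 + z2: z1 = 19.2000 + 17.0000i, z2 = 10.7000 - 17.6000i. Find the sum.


Real: 19.2 + 10.7 = 29.9
Imag: 17 - 17.6 = -0.6

29.9000 - 0.6000i


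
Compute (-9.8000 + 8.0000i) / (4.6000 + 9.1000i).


Conjugate of z2 = 4.6000 - 9.1000i
Numerator: (-9.8000 + 8.0000i)(4.6000 - 9.1000i) = 27.7200 + 125.9800i
Denominator: 4.6^2 + 9.1^2 = 103.97
Result = (27.7200 + 125.9800i)/103.97

0.2666 + 1.2117i


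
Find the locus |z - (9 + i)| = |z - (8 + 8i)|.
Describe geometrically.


Equal distances means the locus is the perpendicular bisector of z1 and z2.
Midpoint = ((9+8)/2, (1+8)/2) = (8.5000, 4.5000)

Perpendicular bisector through (8.5000, 4.5000)


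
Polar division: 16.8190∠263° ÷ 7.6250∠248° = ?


r = 16.8190 / 7.6250 = 2.2058
theta = 263° - 248° = 15° = 15° (mod 360)

2.2058 cis(15°)


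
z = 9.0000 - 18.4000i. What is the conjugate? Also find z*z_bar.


z_bar = 9.0000 + 18.4000i
z*z_bar = 9^2 + (-18.4)^2 = 81 + 338.56 = 419.56

z_bar = 9.0000 + 18.4000i, z*z_bar = 419.56


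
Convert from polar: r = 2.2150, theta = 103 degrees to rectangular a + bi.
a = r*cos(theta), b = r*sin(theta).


a = 2.2150*cos(103°) = 2.2150*(-0.22495) = -0.4983
b = 2.2150*sin(103°) = 2.2150*0.97437 = 2.1582

-0.4983 + 2.1582i


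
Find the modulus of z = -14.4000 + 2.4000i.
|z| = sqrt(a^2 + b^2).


|z| = sqrt((-14.4)^2 + 2.4^2) = sqrt(207.36 + 5.76) = sqrt(213.12) = 14.5986

|z| = 14.5986


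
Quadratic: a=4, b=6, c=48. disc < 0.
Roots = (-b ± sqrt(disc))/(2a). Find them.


disc = 6^2 - 4*4*48 = 36 - 768 = -732
sqrt(|disc|) = sqrt(732) = 27.0555
Real part = -6/(2*4) = -0.7500
Imag part = 27.0555/(2*4) = 3.3819

-0.7500 ± 3.3819i


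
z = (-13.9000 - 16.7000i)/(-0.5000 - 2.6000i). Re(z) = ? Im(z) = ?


Multiply by conjugate: (-13.9000 - 16.7000i)(-0.5000 + 2.6000i) / ((-0.5)^2 + (-2.6)^2)
Numerator real = -13.9*(-0.5) - (16.7)*(-2.6) = 50.37
Numerator imag = -16.7*(-0.5) - (-13.9)*(-2.6) = -27.79
Denominator = 7.01
Re(z) = 50.37/7.01 = 7.1854
Im(z) = -27.79/7.01 = -3.9643

Re(z) = 7.1854, Im(z) = -3.9643


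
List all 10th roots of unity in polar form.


The 10th roots of unity are cis(360k/10°) for k=0..9
Angle step = 360/10 = 36°
Primitive root: cis(36°)
Primitive root = 0.8090 + 0.5878i

10 roots at angles: 0°, 36°, 72°, 108°, 144°, 180°, 216°, 252°, 288°, 324°


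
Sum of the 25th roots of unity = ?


The sum of all 25th roots of unity is 0.
Geometric series: (1 - w^25)/(1 - w) = (1-1)/(1-w) = 0 since w^25 = 1, w ≠ 1.
Alternatively: coefficient of z^24 in z^25 - 1 is 0.

0


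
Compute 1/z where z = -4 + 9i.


|z|^2 = 16+81 = 97
1/z = (-4 - 9i)/97

1/z = -0.0412 - 0.0928i


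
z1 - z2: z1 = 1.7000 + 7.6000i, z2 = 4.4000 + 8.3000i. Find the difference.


Real: 1.7 - 4.4 = -2.7
Imag: 7.6 - 8.3 = -0.7

-2.7000 - 0.7000i


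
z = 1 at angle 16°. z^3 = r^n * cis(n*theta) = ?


r^3 = 1^3 = 1
n*theta = 3*16° = 48° = 48° (mod 360)
a = 1*cos(48°) = 0.6691
b = 1*sin(48°) = 0.7431

1 cis(48°) = 0.6691 + 0.7431i


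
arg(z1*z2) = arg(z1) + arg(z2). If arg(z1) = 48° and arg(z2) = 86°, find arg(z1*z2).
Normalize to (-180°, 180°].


arg(z1*z2) = 48° + 86° = 134°
Normalized to (-180°, 180°]: 134°

134°


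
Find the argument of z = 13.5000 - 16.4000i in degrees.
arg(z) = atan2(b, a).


Re = 13.5, Im = -16.4
arg = atan2(-16.4, 13.5) = -50.5398 degrees

arg(z) = -50.5398 degrees


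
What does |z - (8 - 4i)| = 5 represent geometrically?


|z - z0| = r is a circle with center z0 and radius r.
Center = (8, -4), radius = 5

Circle with center (8, -4) and radius 5


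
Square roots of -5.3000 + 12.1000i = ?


|z| = sqrt(28.09+146.41) = 13.2098
sqrt((|z|+a)/2) = sqrt((13.2098+(-5.3))/2) = sqrt(3.9549) = 1.9887
sqrt((|z|-a)/2) = sqrt((13.2098-(-5.3))/2) = sqrt(9.2549) = 3.0422

±(1.9887 + 3.0422i) i.e. 1.9887 + 3.0422i and -1.9887 - 3.0422i


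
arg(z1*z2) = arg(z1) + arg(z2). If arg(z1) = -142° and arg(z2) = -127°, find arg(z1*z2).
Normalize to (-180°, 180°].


arg(z1*z2) = -142° - 127° = -269°
Normalized to (-180°, 180°]: 91°

91°


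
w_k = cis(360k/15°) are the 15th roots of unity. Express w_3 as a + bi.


Angle = 360*3/15 = 72°
a = cos(72°) = 0.3090
b = sin(72°) = 0.9511

0.3090 + 0.9511i


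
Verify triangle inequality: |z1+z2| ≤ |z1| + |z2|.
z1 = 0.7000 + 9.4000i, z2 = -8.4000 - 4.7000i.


|z1| = sqrt(0.7^2 + 9.4^2) = sqrt(88.85) = 9.4260
|z2| = sqrt((-8.4)^2 + (-4.7)^2) = sqrt(92.65) = 9.6255
z1+z2 = -7.7000 + 4.7000i
|z1+z2| = sqrt(81.38) = 9.0211
|z1|+|z2| = 9.4260 + 9.6255 = 19.0515

|z1+z2| = 9.0211 ≤ |z1|+|z2| = 19.0515 (verified)


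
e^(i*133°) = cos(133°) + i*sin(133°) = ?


cos(133°) = -0.6820
sin(133°) = 0.7314

e^(i*133°) = -0.6820 + 0.7314i


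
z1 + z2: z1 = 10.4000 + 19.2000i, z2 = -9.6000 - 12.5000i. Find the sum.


Real: 10.4 - 9.6 = 0.8
Imag: 19.2 - 12.5 = 6.7

0.8000 + 6.7000i


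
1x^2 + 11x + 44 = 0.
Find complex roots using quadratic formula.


disc = 11^2 - 4*1*44 = 121 - 176 = -55
sqrt(|disc|) = sqrt(55) = 7.4162
Real part = -11/(2*1) = -5.5000
Imag part = 7.4162/(2*1) = 3.7081

-5.5000 ± 3.7081i


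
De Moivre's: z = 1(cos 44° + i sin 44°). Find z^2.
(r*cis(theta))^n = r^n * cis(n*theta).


r^2 = 1^2 = 1
n*theta = 2*44° = 88° = 88° (mod 360)
a = 1*cos(88°) = 0.0349
b = 1*sin(88°) = 0.9994

1 cis(88°) = 0.0349 + 0.9994i


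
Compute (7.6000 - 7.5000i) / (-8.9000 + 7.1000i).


Conjugate of z2 = -8.9000 - 7.1000i
Numerator: (7.6000 - 7.5000i)(-8.9000 - 7.1000i) = -120.8900 + 12.7900i
Denominator: (-8.9)^2 + 7.1^2 = 129.62
Result = (-120.8900 + 12.7900i)/129.62

-0.9326 + 0.0987i


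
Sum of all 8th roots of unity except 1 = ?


With w = e^(2*pi*i/8), all 8 of the 8th roots of unity w^0 = 1, w, ..., w^(7) sum to 0: 1 + w + ... + w^(7) = (1 - w^8)/(1 - w) = 0 since w^8 = 1, w ≠ 1.
Removing the root 1: w + w^2 + ... + w^(7) = 0 - 1 = -1

Sum = -1


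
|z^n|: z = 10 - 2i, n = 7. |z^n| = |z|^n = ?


|z| = sqrt(100+4) = sqrt(104) = 10.1980
|z^7| = |z|^7 = (sqrt(104))^7 = 104^3 * sqrt(104) = 1124864*sqrt(104)

|z^7| = 1124864*sqrt(104) ≈ 11471406.9723


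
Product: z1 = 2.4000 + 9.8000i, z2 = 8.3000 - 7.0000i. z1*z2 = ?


Real = 2.4*8.3 - 9.8*(-7) = 19.92 - (-68.6) = 88.52
Imag = 2.4*(-7) + 8.3*9.8 = -16.8 + 81.34 = 64.54

88.5200 + 64.5400i


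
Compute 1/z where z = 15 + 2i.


|z|^2 = 225+4 = 229
1/z = (15 - 2i)/229

1/z = 0.0655 - 0.0087i


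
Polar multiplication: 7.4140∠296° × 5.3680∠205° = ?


r = 7.4140 * 5.3680 = 39.7984
theta = 296° + 205° = 501° = 141° (mod 360)

39.7984 cis(141°)


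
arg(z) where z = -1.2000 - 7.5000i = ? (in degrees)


Re = -1.2, Im = -7.5
arg = atan2(-7.5, -1.2) = -99.0903 degrees

arg(z) = -99.0903 degrees


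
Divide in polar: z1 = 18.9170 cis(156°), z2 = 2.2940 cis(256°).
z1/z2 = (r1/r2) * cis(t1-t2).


r = 18.9170 / 2.2940 = 8.2463
theta = 156° - 256° = -100° = 260° (mod 360)

8.2463 cis(260°)


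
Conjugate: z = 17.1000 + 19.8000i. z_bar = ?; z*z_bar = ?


z_bar = 17.1000 - 19.8000i
z*z_bar = 17.1^2 + 19.8^2 = 292.41 + 392.04 = 684.45

z_bar = 17.1000 - 19.8000i, z*z_bar = 684.45


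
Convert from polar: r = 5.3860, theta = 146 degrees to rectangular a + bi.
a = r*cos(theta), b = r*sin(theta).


a = 5.3860*cos(146°) = 5.3860*(-0.82904) = -4.4652
b = 5.3860*sin(146°) = 5.3860*0.55919 = 3.0118

-4.4652 + 3.0118i


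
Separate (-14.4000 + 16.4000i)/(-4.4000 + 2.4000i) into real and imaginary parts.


Multiply by conjugate: (-14.4000 + 16.4000i)(-4.4000 - 2.4000i) / ((-4.4)^2 + 2.4^2)
Numerator real = -14.4*(-4.4) + 16.4*2.4 = 102.72
Numerator imag = 16.4*(-4.4) - (-14.4)*2.4 = -37.6
Denominator = 25.12
Re(z) = 102.72/25.12 = 4.0892
Im(z) = -37.6/25.12 = -1.4968

Re(z) = 4.0892, Im(z) = -1.4968


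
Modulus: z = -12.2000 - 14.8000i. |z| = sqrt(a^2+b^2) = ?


|z| = sqrt((-12.2)^2 + (-14.8)^2) = sqrt(148.84 + 219.04) = sqrt(367.88) = 19.1802

|z| = 19.1802


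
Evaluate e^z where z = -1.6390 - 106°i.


e^-1.6390 = 0.1942
cos(-106°) = -0.2756
sin(-106°) = -0.9613
Real = 0.1942*(-0.2756) = -0.0535
Imag = 0.1942*(-0.9613) = -0.1867

-0.0535 - 0.1867i


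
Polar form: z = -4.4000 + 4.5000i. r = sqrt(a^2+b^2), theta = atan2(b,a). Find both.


r = sqrt(19.36+20.25) = sqrt(39.61) = 6.2936
theta = atan2(4.5, -4.4) = 134.3563 degrees

r = 6.2936, theta = 134.3563 degrees


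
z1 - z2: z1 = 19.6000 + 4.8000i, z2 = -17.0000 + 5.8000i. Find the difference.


Real: 19.6 + 17 = 36.6
Imag: 4.8 - 5.8 = -1

36.6000 - i


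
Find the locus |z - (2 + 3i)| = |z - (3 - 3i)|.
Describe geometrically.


Equal distances means the locus is the perpendicular bisector of z1 and z2.
Midpoint = ((2+3)/2, (3+(-3))/2) = (2.5000, 0)

Perpendicular bisector through (2.5000, 0)


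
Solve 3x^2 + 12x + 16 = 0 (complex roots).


disc = 12^2 - 4*3*16 = 144 - 192 = -48
sqrt(|disc|) = sqrt(48) = 6.9282
Real part = -12/(2*3) = -2.0000
Imag part = 6.9282/(2*3) = 1.1547

-2.0000 ± 1.1547i


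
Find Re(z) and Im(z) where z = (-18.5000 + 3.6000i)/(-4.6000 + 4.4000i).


Multiply by conjugate: (-18.5000 + 3.6000i)(-4.6000 - 4.4000i) / ((-4.6)^2 + 4.4^2)
Numerator real = -18.5*(-4.6) + 3.6*4.4 = 100.94
Numerator imag = 3.6*(-4.6) - (-18.5)*4.4 = 64.84
Denominator = 40.52
Re(z) = 100.94/40.52 = 2.4911
Im(z) = 64.84/40.52 = 1.6002

Re(z) = 2.4911, Im(z) = 1.6002


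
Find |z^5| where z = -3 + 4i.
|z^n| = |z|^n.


|z| = sqrt(9+16) = sqrt(25) = 5
|z^5| = |z|^5 = 5^5 = 3125

|z^5| = 3125


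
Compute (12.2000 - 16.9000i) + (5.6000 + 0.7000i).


Real: 12.2 + 5.6 = 17.8
Imag: -16.9 + 0.7 = -16.2

17.8000 - 16.2000i


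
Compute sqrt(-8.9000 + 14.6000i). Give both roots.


|z| = sqrt(79.21+213.16) = 17.0988
sqrt((|z|+a)/2) = sqrt((17.0988+(-8.9))/2) = sqrt(4.0994) = 2.0247
sqrt((|z|-a)/2) = sqrt((17.0988-(-8.9))/2) = sqrt(12.9994) = 3.6055

±(2.0247 + 3.6055i) i.e. 2.0247 + 3.6055i and -2.0247 - 3.6055i


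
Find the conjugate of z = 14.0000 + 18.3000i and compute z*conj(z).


z_bar = 14.0000 - 18.3000i
z*z_bar = 14^2 + 18.3^2 = 196 + 334.89 = 530.89

z_bar = 14.0000 - 18.3000i, z*z_bar = 530.89


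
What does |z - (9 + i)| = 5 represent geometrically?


|z - z0| = r is a circle with center z0 and radius r.
Center = (9, 1), radius = 5

Circle with center (9, 1) and radius 5


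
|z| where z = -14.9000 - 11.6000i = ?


|z| = sqrt((-14.9)^2 + (-11.6)^2) = sqrt(222.01 + 134.56) = sqrt(356.57) = 18.8831

|z| = 18.8831


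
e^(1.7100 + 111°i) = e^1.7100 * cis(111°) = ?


e^1.7100 = 5.52896
cos(111°) = -0.35837
sin(111°) = 0.93358
Real = 5.52896*(-0.35837) = -1.9814
Imag = 5.52896*0.93358 = 5.1617

-1.9814 + 5.1617i


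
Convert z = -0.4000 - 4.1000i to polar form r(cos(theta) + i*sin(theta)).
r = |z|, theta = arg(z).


r = sqrt(0.16+16.81) = sqrt(16.97) = 4.1195
theta = atan2(-4.1, -0.4) = -95.5722 degrees

r = 4.1195, theta = -95.5722 degrees


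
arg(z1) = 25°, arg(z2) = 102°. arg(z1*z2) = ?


arg(z1*z2) = 25° + 102° = 127°
Normalized to (-180°, 180°]: 127°

127°


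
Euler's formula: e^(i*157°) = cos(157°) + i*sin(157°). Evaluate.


cos(157°) = -0.9205
sin(157°) = 0.3907

e^(i*157°) = -0.9205 + 0.3907i


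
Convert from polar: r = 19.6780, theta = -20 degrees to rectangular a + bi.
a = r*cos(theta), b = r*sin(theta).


a = 19.6780*cos(-20°) = 19.6780*0.939693 = 18.4913
b = 19.6780*sin(-20°) = 19.6780*(-0.34202) = -6.7303

18.4913 - 6.7303i


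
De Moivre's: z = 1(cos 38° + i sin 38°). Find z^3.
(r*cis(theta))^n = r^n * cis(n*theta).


r^3 = 1^3 = 1
n*theta = 3*38° = 114° = 114° (mod 360)
a = 1*cos(114°) = -0.4067
b = 1*sin(114°) = 0.9135

1 cis(114°) = -0.4067 + 0.9135i


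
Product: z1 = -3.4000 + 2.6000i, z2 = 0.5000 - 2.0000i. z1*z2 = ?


Real = -3.4*0.5 - 2.6*(-2) = -1.7 - (-5.2) = 3.5
Imag = -3.4*(-2) + 0.5*2.6 = 6.8 + 1.3 = 8.1

3.5000 + 8.1000i


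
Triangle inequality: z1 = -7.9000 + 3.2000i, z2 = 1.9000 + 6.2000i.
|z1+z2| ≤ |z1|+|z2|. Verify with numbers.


|z1| = sqrt((-7.9)^2 + 3.2^2) = sqrt(72.65) = 8.5235
|z2| = sqrt(1.9^2 + 6.2^2) = sqrt(42.05) = 6.4846
z1+z2 = -6.0000 + 9.4000i
|z1+z2| = sqrt(124.36) = 11.1517
|z1|+|z2| = 8.5235 + 6.4846 = 15.0081

|z1+z2| = 11.1517 ≤ |z1|+|z2| = 15.0081 (verified)


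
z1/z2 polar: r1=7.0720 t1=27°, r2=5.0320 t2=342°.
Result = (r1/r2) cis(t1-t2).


r = 7.0720 / 5.0320 = 1.4054
theta = 27° - 342° = -315° = 45° (mod 360)

1.4054 cis(45°)


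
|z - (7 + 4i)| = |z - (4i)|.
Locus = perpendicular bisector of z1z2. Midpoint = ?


Equal distances means the locus is the perpendicular bisector of z1 and z2.
Midpoint = ((7+0)/2, (4+4)/2) = (3.5000, 4.0000)

Perpendicular bisector through (3.5000, 4.0000)


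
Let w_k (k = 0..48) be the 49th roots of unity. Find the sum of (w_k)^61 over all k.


The roots are w_k = w^k with w = e^(2*pi*i/49), and (w^k)^61 = (w^61)^k.
So S = 1 + u + u^2 + ... + u^(48) with u = w^61.
61 = 1*49 + 12, so 61 is not a multiple of 49: u = (w^49)^1 * w^12 = w^12 ≠ 1 (w is a primitive 49th root), while u^49 = (w^49)^61 = 1.
Geometric series: S = (1 - u^49)/(1 - u) = (1 - 1)/(1 - u) = 0

S = 0


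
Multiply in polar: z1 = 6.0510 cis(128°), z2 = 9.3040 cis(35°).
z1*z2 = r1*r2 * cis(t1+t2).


r = 6.0510 * 9.3040 = 56.2985
theta = 128° + 35° = 163° = 163° (mod 360)

56.2985 cis(163°)


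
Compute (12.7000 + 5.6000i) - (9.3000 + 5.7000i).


Real: 12.7 - 9.3 = 3.4
Imag: 5.6 - 5.7 = -0.1

3.4000 - 0.1000i


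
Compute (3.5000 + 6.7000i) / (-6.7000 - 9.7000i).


Conjugate of z2 = -6.7000 + 9.7000i
Numerator: (3.5000 + 6.7000i)(-6.7000 + 9.7000i) = -88.4400 - 10.9400i
Denominator: (-6.7)^2 + (-9.7)^2 = 138.98
Result = (-88.4400 - 10.9400i)/138.98

-0.6364 - 0.0787i


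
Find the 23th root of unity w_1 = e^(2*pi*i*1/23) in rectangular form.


Angle = 360*1/23 = 15.6522°
a = cos(15.6522°) = 0.9629
b = sin(15.6522°) = 0.2698

0.9629 + 0.2698i


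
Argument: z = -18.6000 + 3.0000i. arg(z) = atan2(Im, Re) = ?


Re = -18.6, Im = 3
arg = atan2(3, -18.6) = 170.8377 degrees

arg(z) = 170.8377 degrees


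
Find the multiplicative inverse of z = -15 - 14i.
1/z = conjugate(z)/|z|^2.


|z|^2 = 225+196 = 421
1/z = (-15 + 14i)/421

1/z = -0.0356 + 0.0333i


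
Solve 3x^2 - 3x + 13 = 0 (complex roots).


disc = (-3)^2 - 4*3*13 = 9 - 156 = -147
sqrt(|disc|) = sqrt(147) = 12.1244
Real part = 3/(2*3) = 0.5000
Imag part = 12.1244/(2*3) = 2.0207

0.5000 ± 2.0207i


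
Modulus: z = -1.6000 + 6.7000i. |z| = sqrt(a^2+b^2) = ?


|z| = sqrt((-1.6)^2 + 6.7^2) = sqrt(2.56 + 44.89) = sqrt(47.45) = 6.8884

|z| = 6.8884


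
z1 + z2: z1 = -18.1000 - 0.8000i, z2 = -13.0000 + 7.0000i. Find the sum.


Real: -18.1 - 13 = -31.1
Imag: -0.8 + 7 = 6.2

-31.1000 + 6.2000i


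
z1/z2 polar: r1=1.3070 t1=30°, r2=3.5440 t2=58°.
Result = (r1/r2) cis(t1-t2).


r = 1.3070 / 3.5440 = 0.3688
theta = 30° - 58° = -28° = 332° (mod 360)

0.3688 cis(332°)


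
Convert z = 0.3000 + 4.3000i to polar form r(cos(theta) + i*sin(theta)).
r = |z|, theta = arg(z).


r = sqrt(0.09+18.49) = sqrt(18.58) = 4.3105
theta = atan2(4.3, 0.3) = 86.0091 degrees

r = 4.3105, theta = 86.0091 degrees


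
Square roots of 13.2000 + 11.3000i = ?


|z| = sqrt(174.24+127.69) = 17.3761
sqrt((|z|+a)/2) = sqrt((17.3761+13.2)/2) = sqrt(15.2881) = 3.9100
sqrt((|z|-a)/2) = sqrt((17.3761-13.2)/2) = sqrt(2.0881) = 1.4450

±(3.9100 + 1.4450i) i.e. 3.9100 + 1.4450i and -3.9100 - 1.4450i


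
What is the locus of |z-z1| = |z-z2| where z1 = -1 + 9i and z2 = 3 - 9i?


Equal distances means the locus is the perpendicular bisector of z1 and z2.
Midpoint = ((-1+3)/2, (9+(-9))/2) = (1.0000, 0)

Perpendicular bisector through (1.0000, 0)


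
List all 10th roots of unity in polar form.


The 10th roots of unity are cis(360k/10°) for k=0..9
Angle step = 360/10 = 36°
Primitive root: cis(36°)
Primitive root = 0.8090 + 0.5878i

10 roots at angles: 0°, 36°, 72°, 108°, 144°, 180°, 216°, 252°, 288°, 324°


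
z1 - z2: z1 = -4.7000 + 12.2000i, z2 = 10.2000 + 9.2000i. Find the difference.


Real: -4.7 - 10.2 = -14.9
Imag: 12.2 - 9.2 = 3

-14.9000 + 3.0000i


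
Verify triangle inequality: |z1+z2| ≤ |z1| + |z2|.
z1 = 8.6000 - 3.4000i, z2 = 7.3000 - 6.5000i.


|z1| = sqrt(8.6^2 + (-3.4)^2) = sqrt(85.52) = 9.2477
|z2| = sqrt(7.3^2 + (-6.5)^2) = sqrt(95.54) = 9.7745
z1+z2 = 15.9000 - 9.9000i
|z1+z2| = sqrt(350.82) = 18.7302
|z1|+|z2| = 9.2477 + 9.7745 = 19.0222

|z1+z2| = 18.7302 ≤ |z1|+|z2| = 19.0222 (verified)


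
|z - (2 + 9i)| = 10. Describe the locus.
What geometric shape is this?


|z - z0| = r is a circle with center z0 and radius r.
Center = (2, 9), radius = 10

Circle with center (2, 9) and radius 10


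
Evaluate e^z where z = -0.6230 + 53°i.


e^-0.6230 = 0.5363
cos(53°) = 0.60182
sin(53°) = 0.7986
Real = 0.5363*0.60182 = 0.3228
Imag = 0.5363*0.7986 = 0.4283

0.3228 + 0.4283i


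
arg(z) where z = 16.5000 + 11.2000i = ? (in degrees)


Re = 16.5, Im = 11.2
arg = atan2(11.2, 16.5) = 34.1682 degrees

arg(z) = 34.1682 degrees


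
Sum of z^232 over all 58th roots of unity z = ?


The roots are w_k = w^k with w = e^(2*pi*i/58), and (w^k)^232 = (w^232)^k.
So S = 1 + u + u^2 + ... + u^(57) with u = w^232.
232 = 4*58 + 0, so 232 is a multiple of 58 and u = (w^58)^4 = 1.
Every one of the 58 terms equals 1: S = 58

S = 58


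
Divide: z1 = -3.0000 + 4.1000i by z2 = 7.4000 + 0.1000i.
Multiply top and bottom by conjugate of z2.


Conjugate of z2 = 7.4000 - 0.1000i
Numerator: (-3.0000 + 4.1000i)(7.4000 - 0.1000i) = -21.7900 + 30.6400i
Denominator: 7.4^2 + 0.1^2 = 54.77
Result = (-21.7900 + 30.6400i)/54.77

-0.3978 + 0.5594i


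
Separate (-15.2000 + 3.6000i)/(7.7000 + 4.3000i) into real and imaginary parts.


Multiply by conjugate: (-15.2000 + 3.6000i)(7.7000 - 4.3000i) / (7.7^2 + 4.3^2)
Numerator real = -15.2*7.7 + 3.6*4.3 = -101.56
Numerator imag = 3.6*7.7 - (-15.2)*4.3 = 93.08
Denominator = 77.78
Re(z) = -101.56/77.78 = -1.3057
Im(z) = 93.08/77.78 = 1.1967

Re(z) = -1.3057, Im(z) = 1.1967


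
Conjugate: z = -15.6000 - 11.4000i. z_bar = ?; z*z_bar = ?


z_bar = -15.6000 + 11.4000i
z*z_bar = (-15.6)^2 + (-11.4)^2 = 243.36 + 129.96 = 373.32

z_bar = -15.6000 + 11.4000i, z*z_bar = 373.32


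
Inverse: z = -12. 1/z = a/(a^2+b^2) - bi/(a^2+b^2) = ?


|z|^2 = 144+0 = 144
1/z = (-12 - 0i)/144

1/z = -0.0833 + 0i


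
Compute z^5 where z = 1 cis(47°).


r^5 = 1^5 = 1
n*theta = 5*47° = 235° = 235° (mod 360)
a = 1*cos(235°) = -0.5736
b = 1*sin(235°) = -0.8192

1 cis(235°) = -0.5736 - 0.8192i


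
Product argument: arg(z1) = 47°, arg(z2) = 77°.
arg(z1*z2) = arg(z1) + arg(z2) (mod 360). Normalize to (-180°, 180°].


arg(z1*z2) = 47° + 77° = 124°
Normalized to (-180°, 180°]: 124°

124°


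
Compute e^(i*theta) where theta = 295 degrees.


cos(295°) = 0.4226
sin(295°) = -0.9063

e^(i*295°) = 0.4226 - 0.9063i


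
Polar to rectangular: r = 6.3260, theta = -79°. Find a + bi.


a = 6.3260*cos(-79°) = 6.3260*0.19081 = 1.2071
b = 6.3260*sin(-79°) = 6.3260*(-0.98163) = -6.2098

1.2071 - 6.2098i


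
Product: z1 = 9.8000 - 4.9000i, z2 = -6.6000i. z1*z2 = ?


Real = 9.8*0 - (-4.9)*(-6.6) = 0 - 32.34 = -32.34
Imag = 9.8*(-6.6) + 0*(-4.9) = -64.68 + 0 = -64.68

-32.3400 - 64.6800i


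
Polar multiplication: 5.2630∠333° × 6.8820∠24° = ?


r = 5.2630 * 6.8820 = 36.2200
theta = 333° + 24° = 357° = 357° (mod 360)

36.2200 cis(357°)


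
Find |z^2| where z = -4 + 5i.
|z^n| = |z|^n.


|z| = sqrt(16+25) = sqrt(41) = 6.4031
|z^2| = |z|^2 = (sqrt(41))^2 = 41

|z^2| = 41


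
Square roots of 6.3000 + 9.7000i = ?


|z| = sqrt(39.69+94.09) = 11.5663
sqrt((|z|+a)/2) = sqrt((11.5663+6.3)/2) = sqrt(8.9332) = 2.9888
sqrt((|z|-a)/2) = sqrt((11.5663-6.3)/2) = sqrt(2.6332) = 1.6227

±(2.9888 + 1.6227i) i.e. 2.9888 + 1.6227i and -2.9888 - 1.6227i


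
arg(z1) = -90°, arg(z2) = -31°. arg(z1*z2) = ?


arg(z1*z2) = -90° - 31° = -121°
Normalized to (-180°, 180°]: -121°

-121°


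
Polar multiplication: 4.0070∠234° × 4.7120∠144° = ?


r = 4.0070 * 4.7120 = 18.8810
theta = 234° + 144° = 378° = 18° (mod 360)

18.8810 cis(18°)


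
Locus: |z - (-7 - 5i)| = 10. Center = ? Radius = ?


|z - z0| = r is a circle with center z0 and radius r.
Center = (-7, -5), radius = 10

Circle with center (-7, -5) and radius 10


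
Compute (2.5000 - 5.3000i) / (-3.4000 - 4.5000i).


Conjugate of z2 = -3.4000 + 4.5000i
Numerator: (2.5000 - 5.3000i)(-3.4000 + 4.5000i) = 15.3500 + 29.2700i
Denominator: (-3.4)^2 + (-4.5)^2 = 31.81
Result = (15.3500 + 29.2700i)/31.81

0.4826 + 0.9202i


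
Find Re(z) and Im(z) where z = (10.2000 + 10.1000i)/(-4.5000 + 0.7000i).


Multiply by conjugate: (10.2000 + 10.1000i)(-4.5000 - 0.7000i) / ((-4.5)^2 + 0.7^2)
Numerator real = 10.2*(-4.5) + 10.1*0.7 = -38.83
Numerator imag = 10.1*(-4.5) - 10.2*0.7 = -52.59
Denominator = 20.74
Re(z) = -38.83/20.74 = -1.8722
Im(z) = -52.59/20.74 = -2.5357

Re(z) = -1.8722, Im(z) = -2.5357


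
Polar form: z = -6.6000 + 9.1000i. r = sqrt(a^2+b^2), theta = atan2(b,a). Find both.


r = sqrt(43.56+82.81) = sqrt(126.37) = 11.2414
theta = atan2(9.1, -6.6) = 125.9524 degrees

r = 11.2414, theta = 125.9524 degrees


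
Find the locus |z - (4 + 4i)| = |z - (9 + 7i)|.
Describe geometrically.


Equal distances means the locus is the perpendicular bisector of z1 and z2.
Midpoint = ((4+9)/2, (4+7)/2) = (6.5000, 5.5000)

Perpendicular bisector through (6.5000, 5.5000)


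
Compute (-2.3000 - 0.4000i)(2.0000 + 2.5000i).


Real = -2.3*2 - (-0.4)*2.5 = -4.6 - (-1) = -3.6
Imag = -2.3*2.5 + 2*(-0.4) = -5.75 - (0.8) = -6.55

-3.6000 - 6.5500i


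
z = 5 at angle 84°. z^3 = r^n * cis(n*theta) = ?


r^3 = 5^3 = 125
n*theta = 3*84° = 252° = 252° (mod 360)
a = 125*cos(252°) = -38.6271
b = 125*sin(252°) = -118.8821

125 cis(252°) = -38.6271 - 118.8821i


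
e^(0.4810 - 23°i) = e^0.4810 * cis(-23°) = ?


e^0.4810 = 1.6177
cos(-23°) = 0.9205
sin(-23°) = -0.39073
Real = 1.6177*0.9205 = 1.4891
Imag = 1.6177*(-0.39073) = -0.6321

1.4891 - 0.6321i


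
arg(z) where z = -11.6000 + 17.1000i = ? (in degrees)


Re = -11.6, Im = 17.1
arg = atan2(17.1, -11.6) = 124.1515 degrees

arg(z) = 124.1515 degrees


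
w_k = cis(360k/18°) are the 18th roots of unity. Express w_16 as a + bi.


Angle = 360*16/18 = 320°
a = cos(320°) = 0.7660
b = sin(320°) = -0.6428

0.7660 - 0.6428i


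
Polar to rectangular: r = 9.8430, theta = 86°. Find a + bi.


a = 9.8430*cos(86°) = 9.8430*0.06976 = 0.6866
b = 9.8430*sin(86°) = 9.8430*0.99756 = 9.8190

0.6866 + 9.8190i


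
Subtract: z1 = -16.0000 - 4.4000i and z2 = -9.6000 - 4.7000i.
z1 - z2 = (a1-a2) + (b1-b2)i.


Real: -16 + 9.6 = -6.4
Imag: -4.4 + 4.7 = 0.3

-6.4000 + 0.3000i


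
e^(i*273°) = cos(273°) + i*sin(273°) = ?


cos(273°) = 0.0523
sin(273°) = -0.9986

e^(i*273°) = 0.0523 - 0.9986i


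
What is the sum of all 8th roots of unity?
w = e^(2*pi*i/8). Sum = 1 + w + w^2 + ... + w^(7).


The sum of all 8th roots of unity is 0.
Geometric series: (1 - w^8)/(1 - w) = (1-1)/(1-w) = 0 since w^8 = 1, w ≠ 1.
Alternatively: coefficient of z^7 in z^8 - 1 is 0.

0


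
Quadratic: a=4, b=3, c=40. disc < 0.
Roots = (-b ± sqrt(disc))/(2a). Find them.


disc = 3^2 - 4*4*40 = 9 - 640 = -631
sqrt(|disc|) = sqrt(631) = 25.1197
Real part = -3/(2*4) = -0.3750
Imag part = 25.1197/(2*4) = 3.1400

-0.3750 ± 3.1400i


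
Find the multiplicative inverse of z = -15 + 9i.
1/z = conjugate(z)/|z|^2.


|z|^2 = 225+81 = 306
1/z = (-15 - 9i)/306

1/z = -0.0490 - 0.0294i


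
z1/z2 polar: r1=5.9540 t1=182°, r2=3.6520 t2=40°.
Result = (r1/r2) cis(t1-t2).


r = 5.9540 / 3.6520 = 1.6303
theta = 182° - 40° = 142° = 142° (mod 360)

1.6303 cis(142°)


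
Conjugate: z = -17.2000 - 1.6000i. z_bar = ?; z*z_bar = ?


z_bar = -17.2000 + 1.6000i
z*z_bar = (-17.2)^2 + (-1.6)^2 = 295.84 + 2.56 = 298.4

z_bar = -17.2000 + 1.6000i, z*z_bar = 298.4


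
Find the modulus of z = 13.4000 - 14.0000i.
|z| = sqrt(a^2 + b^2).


|z| = sqrt(13.4^2 + (-14)^2) = sqrt(179.56 + 196) = sqrt(375.56) = 19.3794

|z| = 19.3794


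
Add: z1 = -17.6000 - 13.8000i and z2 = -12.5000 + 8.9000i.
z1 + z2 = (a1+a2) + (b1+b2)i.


Real: -17.6 - 12.5 = -30.1
Imag: -13.8 + 8.9 = -4.9

-30.1000 - 4.9000i


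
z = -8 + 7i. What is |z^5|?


|z| = sqrt(64+49) = sqrt(113) = 10.6301
|z^5| = |z|^5 = (sqrt(113))^5 = 113^2 * sqrt(113) = 12769*sqrt(113)

|z^5| = 12769*sqrt(113) ≈ 135736.3319


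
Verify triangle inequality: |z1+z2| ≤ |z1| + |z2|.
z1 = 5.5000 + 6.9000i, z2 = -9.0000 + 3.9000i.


|z1| = sqrt(5.5^2 + 6.9^2) = sqrt(77.86) = 8.8238
|z2| = sqrt((-9)^2 + 3.9^2) = sqrt(96.21) = 9.8087
z1+z2 = -3.5000 + 10.8000i
|z1+z2| = sqrt(128.89) = 11.3530
|z1|+|z2| = 8.8238 + 9.8087 = 18.6325

|z1+z2| = 11.3530 ≤ |z1|+|z2| = 18.6325 (verified)


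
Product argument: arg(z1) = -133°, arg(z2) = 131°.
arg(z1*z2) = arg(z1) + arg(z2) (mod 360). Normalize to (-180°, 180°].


arg(z1*z2) = -133° + 131° = -2°
Normalized to (-180°, 180°]: -2°

-2°


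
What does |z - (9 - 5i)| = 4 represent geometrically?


|z - z0| = r is a circle with center z0 and radius r.
Center = (9, -5), radius = 4

Circle with center (9, -5) and radius 4


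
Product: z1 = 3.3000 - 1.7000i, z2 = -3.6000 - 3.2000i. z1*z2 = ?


Real = 3.3*(-3.6) - (-1.7)*(-3.2) = -11.88 - 5.44 = -17.32
Imag = 3.3*(-3.2) - (3.6)*(-1.7) = -10.56 + 6.12 = -4.44

-17.3200 - 4.4400i


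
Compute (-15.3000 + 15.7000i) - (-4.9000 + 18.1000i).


Real: -15.3 + 4.9 = -10.4
Imag: 15.7 - 18.1 = -2.4

-10.4000 - 2.4000i


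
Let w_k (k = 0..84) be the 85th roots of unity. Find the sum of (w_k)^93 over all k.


The roots are w_k = w^k with w = e^(2*pi*i/85), and (w^k)^93 = (w^93)^k.
So S = 1 + u + u^2 + ... + u^(84) with u = w^93.
93 = 1*85 + 8, so 93 is not a multiple of 85: u = (w^85)^1 * w^8 = w^8 ≠ 1 (w is a primitive 85th root), while u^85 = (w^85)^93 = 1.
Geometric series: S = (1 - u^85)/(1 - u) = (1 - 1)/(1 - u) = 0

S = 0


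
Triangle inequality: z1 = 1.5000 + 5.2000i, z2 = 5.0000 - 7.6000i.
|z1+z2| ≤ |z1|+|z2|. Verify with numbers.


|z1| = sqrt(1.5^2 + 5.2^2) = sqrt(29.29) = 5.4120
|z2| = sqrt(5^2 + (-7.6)^2) = sqrt(82.76) = 9.0973
z1+z2 = 6.5000 - 2.4000i
|z1+z2| = sqrt(48.01) = 6.9289
|z1|+|z2| = 5.4120 + 9.0973 = 14.5093

|z1+z2| = 6.9289 ≤ |z1|+|z2| = 14.5093 (verified)


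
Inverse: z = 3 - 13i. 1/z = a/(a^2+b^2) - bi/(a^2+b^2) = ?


|z|^2 = 9+169 = 178
1/z = (3 + 13i)/178

1/z = 0.0169 + 0.0730i


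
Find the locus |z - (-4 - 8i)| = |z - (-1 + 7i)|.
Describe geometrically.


Equal distances means the locus is the perpendicular bisector of z1 and z2.
Midpoint = ((-4+(-1))/2, (-8+7)/2) = (-2.5000, -0.5000)

Perpendicular bisector through (-2.5000, -0.5000)


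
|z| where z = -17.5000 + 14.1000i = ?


|z| = sqrt((-17.5)^2 + 14.1^2) = sqrt(306.25 + 198.81) = sqrt(505.06) = 22.4735

|z| = 22.4735


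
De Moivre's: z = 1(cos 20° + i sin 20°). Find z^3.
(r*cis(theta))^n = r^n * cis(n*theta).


r^3 = 1^3 = 1
n*theta = 3*20° = 60° = 60° (mod 360)
a = 1*cos(60°) = 0.5000
b = 1*sin(60°) = 0.8660

1 cis(60°) = 0.5000 + 0.8660i


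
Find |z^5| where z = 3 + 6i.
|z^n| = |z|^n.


|z| = sqrt(9+36) = sqrt(45) = 6.7082
|z^5| = |z|^5 = (sqrt(45))^5 = 45^2 * sqrt(45) = 2025*sqrt(45)

|z^5| = 2025*sqrt(45) ≈ 13584.1130


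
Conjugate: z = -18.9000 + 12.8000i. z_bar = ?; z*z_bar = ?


z_bar = -18.9000 - 12.8000i
z*z_bar = (-18.9)^2 + 12.8^2 = 357.21 + 163.84 = 521.05

z_bar = -18.9000 - 12.8000i, z*z_bar = 521.05


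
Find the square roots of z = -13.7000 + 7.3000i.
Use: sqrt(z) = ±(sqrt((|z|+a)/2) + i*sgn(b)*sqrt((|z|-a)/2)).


|z| = sqrt(187.69+53.29) = 15.5235
sqrt((|z|+a)/2) = sqrt((15.5235+(-13.7))/2) = sqrt(0.9118) = 0.9549
sqrt((|z|-a)/2) = sqrt((15.5235-(-13.7))/2) = sqrt(14.6118) = 3.8225

±(0.9549 + 3.8225i) i.e. 0.9549 + 3.8225i and -0.9549 - 3.8225i


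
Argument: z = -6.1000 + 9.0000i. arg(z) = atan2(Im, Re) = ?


Re = -6.1, Im = 9
arg = atan2(9, -6.1) = 124.1285 degrees

arg(z) = 124.1285 degrees


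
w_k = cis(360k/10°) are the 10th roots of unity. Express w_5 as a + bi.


Angle = 360*5/10 = 180°
a = cos(180°) = -1.0000
b = sin(180°) = 0

-1.0000 + 0i


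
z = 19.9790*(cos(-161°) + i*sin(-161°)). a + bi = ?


a = 19.9790*cos(-161°) = 19.9790*(-0.94552) = -18.8905
b = 19.9790*sin(-161°) = 19.9790*(-0.325568) = -6.5045

-18.8905 - 6.5045i


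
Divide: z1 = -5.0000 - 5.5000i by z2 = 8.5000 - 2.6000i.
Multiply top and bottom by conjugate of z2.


Conjugate of z2 = 8.5000 + 2.6000i
Numerator: (-5.0000 - 5.5000i)(8.5000 + 2.6000i) = -28.2000 - 59.7500i
Denominator: 8.5^2 + (-2.6)^2 = 79.01
Result = (-28.2000 - 59.7500i)/79.01

-0.3569 - 0.7562i


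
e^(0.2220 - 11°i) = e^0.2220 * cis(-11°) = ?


e^0.2220 = 1.2486
cos(-11°) = 0.9816
sin(-11°) = -0.1908
Real = 1.2486*0.9816 = 1.2256
Imag = 1.2486*(-0.1908) = -0.2382

1.2256 - 0.2382i


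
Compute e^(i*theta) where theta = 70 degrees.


cos(70°) = 0.3420
sin(70°) = 0.9397

e^(i*70°) = 0.3420 + 0.9397i


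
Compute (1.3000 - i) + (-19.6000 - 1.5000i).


Real: 1.3 - 19.6 = -18.3
Imag: -1 - 1.5 = -2.5

-18.3000 - 2.5000i


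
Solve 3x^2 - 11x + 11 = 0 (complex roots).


disc = (-11)^2 - 4*3*11 = 121 - 132 = -11
sqrt(|disc|) = sqrt(11) = 3.3166
Real part = 11/(2*3) = 1.8333
Imag part = 3.3166/(2*3) = 0.5528

1.8333 ± 0.5528i


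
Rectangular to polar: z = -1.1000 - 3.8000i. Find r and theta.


r = sqrt(1.21+14.44) = sqrt(15.65) = 3.9560
theta = atan2(-3.8, -1.1) = -106.1443 degrees

r = 3.9560, theta = -106.1443 degrees
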